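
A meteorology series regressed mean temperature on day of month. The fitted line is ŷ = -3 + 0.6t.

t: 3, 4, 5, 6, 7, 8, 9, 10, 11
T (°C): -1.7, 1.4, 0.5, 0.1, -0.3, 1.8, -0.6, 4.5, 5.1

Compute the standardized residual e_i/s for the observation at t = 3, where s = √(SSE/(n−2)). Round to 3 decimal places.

-0.292

t=3: ŷ = -3 + 0.6·3 = -1.2; e = -1.7 − (-1.2) = -0.5
t=4: ŷ = -3 + 0.6·4 = -0.6; e = 1.4 − (-0.6) = 2
t=5: ŷ = -3 + 0.6·5 = 0; e = 0.5 − 0 = 0.5
t=6: ŷ = -3 + 0.6·6 = 0.6; e = 0.1 − 0.6 = -0.5
t=7: ŷ = -3 + 0.6·7 = 1.2; e = -0.3 − 1.2 = -1.5
t=8: ŷ = -3 + 0.6·8 = 1.8; e = 1.8 − 1.8 = 0
t=9: ŷ = -3 + 0.6·9 = 2.4; e = -0.6 − 2.4 = -3
t=10: ŷ = -3 + 0.6·10 = 3; e = 4.5 − 3 = 1.5
t=11: ŷ = -3 + 0.6·11 = 3.6; e = 5.1 − 3.6 = 1.5
SSE = 0.25 + 4 + 0.25 + 0.25 + 2.25 + 0 + 9 + 2.25 + 2.25 = 20.5
s = √(20.5/7) = 1.71131
e/s = -0.5 / 1.71131 = -0.292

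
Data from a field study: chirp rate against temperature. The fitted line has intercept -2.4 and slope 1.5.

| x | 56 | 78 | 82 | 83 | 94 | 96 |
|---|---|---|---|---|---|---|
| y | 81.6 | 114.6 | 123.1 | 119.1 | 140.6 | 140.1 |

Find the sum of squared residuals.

x=56: ŷ = -2.4 + 1.5·56 = 81.6; r = 81.6 − 81.6 = 0
x=78: ŷ = -2.4 + 1.5·78 = 114.6; r = 114.6 − 114.6 = 0
x=82: ŷ = -2.4 + 1.5·82 = 120.6; r = 123.1 − 120.6 = 2.5
x=83: ŷ = -2.4 + 1.5·83 = 122.1; r = 119.1 − 122.1 = -3
x=94: ŷ = -2.4 + 1.5·94 = 138.6; r = 140.6 − 138.6 = 2
x=96: ŷ = -2.4 + 1.5·96 = 141.6; r = 140.1 − 141.6 = -1.5
SSE = 0 + 0 + 6.25 + 9 + 4 + 2.25 = 21.5

SSE = 21.5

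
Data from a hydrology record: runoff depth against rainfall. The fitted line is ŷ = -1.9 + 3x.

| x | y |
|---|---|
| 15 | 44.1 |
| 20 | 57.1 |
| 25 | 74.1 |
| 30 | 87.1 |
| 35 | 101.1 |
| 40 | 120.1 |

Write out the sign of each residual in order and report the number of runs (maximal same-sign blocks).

5 runs

x=15: ŷ = -1.9 + 3·15 = 43.1; e = 44.1 − 43.1 = 1
x=20: ŷ = -1.9 + 3·20 = 58.1; e = 57.1 − 58.1 = -1
x=25: ŷ = -1.9 + 3·25 = 73.1; e = 74.1 − 73.1 = 1
x=30: ŷ = -1.9 + 3·30 = 88.1; e = 87.1 − 88.1 = -1
x=35: ŷ = -1.9 + 3·35 = 103.1; e = 101.1 − 103.1 = -2
x=40: ŷ = -1.9 + 3·40 = 118.1; e = 120.1 − 118.1 = 2
Signs: + − + − − +
Runs: +×1, −×1, +×1, −×2, +×1 → 5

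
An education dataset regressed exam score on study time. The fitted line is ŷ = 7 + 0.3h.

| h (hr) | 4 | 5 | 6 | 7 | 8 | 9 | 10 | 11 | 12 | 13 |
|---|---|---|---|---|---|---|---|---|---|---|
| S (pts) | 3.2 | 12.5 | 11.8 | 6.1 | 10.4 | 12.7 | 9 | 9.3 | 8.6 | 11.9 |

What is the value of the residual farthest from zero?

h=4: ŷ = 7 + 0.3·4 = 8.2; e = 3.2 − 8.2 = -5
h=5: ŷ = 7 + 0.3·5 = 8.5; e = 12.5 − 8.5 = 4
h=6: ŷ = 7 + 0.3·6 = 8.8; e = 11.8 − 8.8 = 3
h=7: ŷ = 7 + 0.3·7 = 9.1; e = 6.1 − 9.1 = -3
h=8: ŷ = 7 + 0.3·8 = 9.4; e = 10.4 − 9.4 = 1
h=9: ŷ = 7 + 0.3·9 = 9.7; e = 12.7 − 9.7 = 3
h=10: ŷ = 7 + 0.3·10 = 10; e = 9 − 10 = -1
h=11: ŷ = 7 + 0.3·11 = 10.3; e = 9.3 − 10.3 = -1
h=12: ŷ = 7 + 0.3·12 = 10.6; e = 8.6 − 10.6 = -2
h=13: ŷ = 7 + 0.3·13 = 10.9; e = 11.9 − 10.9 = 1
Largest |e| is 5 at h = 4, residual -5.

e = -5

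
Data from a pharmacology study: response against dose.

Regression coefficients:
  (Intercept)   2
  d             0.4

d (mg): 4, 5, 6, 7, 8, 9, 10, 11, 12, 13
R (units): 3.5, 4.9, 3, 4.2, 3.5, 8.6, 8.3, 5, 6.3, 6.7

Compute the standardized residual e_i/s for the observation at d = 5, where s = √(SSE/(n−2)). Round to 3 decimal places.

0.533

d=4: ŷ = 2 + 0.4·4 = 3.6; e = 3.5 − 3.6 = -0.1
d=5: ŷ = 2 + 0.4·5 = 4; e = 4.9 − 4 = 0.9
d=6: ŷ = 2 + 0.4·6 = 4.4; e = 3 − 4.4 = -1.4
d=7: ŷ = 2 + 0.4·7 = 4.8; e = 4.2 − 4.8 = -0.6
d=8: ŷ = 2 + 0.4·8 = 5.2; e = 3.5 − 5.2 = -1.7
d=9: ŷ = 2 + 0.4·9 = 5.6; e = 8.6 − 5.6 = 3
d=10: ŷ = 2 + 0.4·10 = 6; e = 8.3 − 6 = 2.3
d=11: ŷ = 2 + 0.4·11 = 6.4; e = 5 − 6.4 = -1.4
d=12: ŷ = 2 + 0.4·12 = 6.8; e = 6.3 − 6.8 = -0.5
d=13: ŷ = 2 + 0.4·13 = 7.2; e = 6.7 − 7.2 = -0.5
SSE = 0.01 + 0.81 + 1.96 + 0.36 + 2.89 + 9 + 5.29 + 1.96 + 0.25 + 0.25 = 22.78
s = √(22.78/8) = 1.68745
e/s = 0.9 / 1.68745 = 0.533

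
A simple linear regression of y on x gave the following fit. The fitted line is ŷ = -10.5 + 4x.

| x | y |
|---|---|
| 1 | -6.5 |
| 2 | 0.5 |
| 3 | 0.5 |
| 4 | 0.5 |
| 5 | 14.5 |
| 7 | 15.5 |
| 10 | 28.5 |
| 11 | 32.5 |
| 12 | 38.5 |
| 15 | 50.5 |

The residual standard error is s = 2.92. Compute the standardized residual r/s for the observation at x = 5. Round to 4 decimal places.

1.7123

ŷ = -10.5 + 4·5 = 9.5
r = 14.5 − 9.5 = 5
r/s = 5 / 2.92 = 1.7123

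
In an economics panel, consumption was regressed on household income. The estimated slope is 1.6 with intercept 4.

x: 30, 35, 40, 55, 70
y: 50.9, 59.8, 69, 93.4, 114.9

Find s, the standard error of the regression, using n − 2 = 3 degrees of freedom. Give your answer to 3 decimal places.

s = 1.344

x=30: ŷ = 4 + 1.6·30 = 52; r = 50.9 − 52 = -1.1
x=35: ŷ = 4 + 1.6·35 = 60; r = 59.8 − 60 = -0.2
x=40: ŷ = 4 + 1.6·40 = 68; r = 69 − 68 = 1
x=55: ŷ = 4 + 1.6·55 = 92; r = 93.4 − 92 = 1.4
x=70: ŷ = 4 + 1.6·70 = 116; r = 114.9 − 116 = -1.1
SSE = 1.21 + 0.04 + 1 + 1.96 + 1.21 = 5.42
s = √(5.42/3) = √1.80667 ≈ 1.344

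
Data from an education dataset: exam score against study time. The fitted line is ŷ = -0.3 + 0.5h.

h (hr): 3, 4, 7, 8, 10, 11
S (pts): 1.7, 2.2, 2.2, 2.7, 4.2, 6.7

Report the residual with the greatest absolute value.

e = 1.5

h=3: ŷ = -0.3 + 0.5·3 = 1.2; e = 1.7 − 1.2 = 0.5
h=4: ŷ = -0.3 + 0.5·4 = 1.7; e = 2.2 − 1.7 = 0.5
h=7: ŷ = -0.3 + 0.5·7 = 3.2; e = 2.2 − 3.2 = -1
h=8: ŷ = -0.3 + 0.5·8 = 3.7; e = 2.7 − 3.7 = -1
h=10: ŷ = -0.3 + 0.5·10 = 4.7; e = 4.2 − 4.7 = -0.5
h=11: ŷ = -0.3 + 0.5·11 = 5.2; e = 6.7 − 5.2 = 1.5
Largest |e| is 1.5 at h = 11, residual 1.5.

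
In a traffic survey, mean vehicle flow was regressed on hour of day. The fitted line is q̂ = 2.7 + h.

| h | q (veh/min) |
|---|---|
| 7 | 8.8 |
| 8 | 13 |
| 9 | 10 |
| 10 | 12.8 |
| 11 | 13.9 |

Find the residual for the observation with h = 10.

q̂ = 2.7 + 10 = 12.7
r = 12.8 − 12.7 = 0.1

r = 0.1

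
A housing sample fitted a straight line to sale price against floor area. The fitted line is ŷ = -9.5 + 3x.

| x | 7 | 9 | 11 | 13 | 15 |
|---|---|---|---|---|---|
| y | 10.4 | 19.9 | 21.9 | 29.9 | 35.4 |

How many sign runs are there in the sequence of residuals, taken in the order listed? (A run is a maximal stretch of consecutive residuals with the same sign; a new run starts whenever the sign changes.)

5 runs

x=7: ŷ = -9.5 + 3·7 = 11.5; r = 10.4 − 11.5 = -1.1
x=9: ŷ = -9.5 + 3·9 = 17.5; r = 19.9 − 17.5 = 2.4
x=11: ŷ = -9.5 + 3·11 = 23.5; r = 21.9 − 23.5 = -1.6
x=13: ŷ = -9.5 + 3·13 = 29.5; r = 29.9 − 29.5 = 0.4
x=15: ŷ = -9.5 + 3·15 = 35.5; r = 35.4 − 35.5 = -0.1
Signs: − + − + −
Runs: −×1, +×1, −×1, +×1, −×1 → 5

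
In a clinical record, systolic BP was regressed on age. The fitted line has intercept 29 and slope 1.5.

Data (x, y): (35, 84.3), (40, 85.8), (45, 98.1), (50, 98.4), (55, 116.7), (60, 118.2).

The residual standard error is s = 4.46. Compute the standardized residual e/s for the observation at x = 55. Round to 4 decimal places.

1.1659

ŷ = 29 + 1.5·55 = 111.5
e = 116.7 − 111.5 = 5.2
e/s = 5.2 / 4.46 = 1.1659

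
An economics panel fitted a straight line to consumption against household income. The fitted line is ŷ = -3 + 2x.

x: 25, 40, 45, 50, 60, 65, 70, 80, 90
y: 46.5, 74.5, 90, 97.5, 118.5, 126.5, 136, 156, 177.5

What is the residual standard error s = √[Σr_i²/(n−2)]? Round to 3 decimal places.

x=25: ŷ = -3 + 2·25 = 47; r = 46.5 − 47 = -0.5
x=40: ŷ = -3 + 2·40 = 77; r = 74.5 − 77 = -2.5
x=45: ŷ = -3 + 2·45 = 87; r = 90 − 87 = 3
x=50: ŷ = -3 + 2·50 = 97; r = 97.5 − 97 = 0.5
x=60: ŷ = -3 + 2·60 = 117; r = 118.5 − 117 = 1.5
x=65: ŷ = -3 + 2·65 = 127; r = 126.5 − 127 = -0.5
x=70: ŷ = -3 + 2·70 = 137; r = 136 − 137 = -1
x=80: ŷ = -3 + 2·80 = 157; r = 156 − 157 = -1
x=90: ŷ = -3 + 2·90 = 177; r = 177.5 − 177 = 0.5
SSE = 0.25 + 6.25 + 9 + 0.25 + 2.25 + 0.25 + 1 + 1 + 0.25 = 20.5
s = √(20.5/7) = √2.92857 ≈ 1.711

s = 1.711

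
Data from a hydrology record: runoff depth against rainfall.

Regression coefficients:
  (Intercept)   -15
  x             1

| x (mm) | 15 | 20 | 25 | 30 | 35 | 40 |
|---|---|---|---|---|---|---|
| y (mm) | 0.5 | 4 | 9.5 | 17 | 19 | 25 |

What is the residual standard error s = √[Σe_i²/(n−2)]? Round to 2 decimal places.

x=15: ŷ = -15 + 15 = 0; e = 0.5 − 0 = 0.5
x=20: ŷ = -15 + 20 = 5; e = 4 − 5 = -1
x=25: ŷ = -15 + 25 = 10; e = 9.5 − 10 = -0.5
x=30: ŷ = -15 + 30 = 15; e = 17 − 15 = 2
x=35: ŷ = -15 + 35 = 20; e = 19 − 20 = -1
x=40: ŷ = -15 + 40 = 25; e = 25 − 25 = 0
SSE = 0.25 + 1 + 0.25 + 4 + 1 + 0 = 6.5
s = √(6.5/4) = √1.625 ≈ 1.27

s = 1.27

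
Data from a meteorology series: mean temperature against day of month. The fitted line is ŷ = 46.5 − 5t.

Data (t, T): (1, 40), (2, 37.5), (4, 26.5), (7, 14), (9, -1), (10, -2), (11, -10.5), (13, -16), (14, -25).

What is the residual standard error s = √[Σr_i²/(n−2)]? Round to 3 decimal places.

s = 2.087

t=1: ŷ = 46.5 − 5·1 = 41.5; r = 40 − 41.5 = -1.5
t=2: ŷ = 46.5 − 5·2 = 36.5; r = 37.5 − 36.5 = 1
t=4: ŷ = 46.5 − 5·4 = 26.5; r = 26.5 − 26.5 = 0
t=7: ŷ = 46.5 − 5·7 = 11.5; r = 14 − 11.5 = 2.5
t=9: ŷ = 46.5 − 5·9 = 1.5; r = -1 − 1.5 = -2.5
t=10: ŷ = 46.5 − 5·10 = -3.5; r = -2 − (-3.5) = 1.5
t=11: ŷ = 46.5 − 5·11 = -8.5; r = -10.5 − (-8.5) = -2
t=13: ŷ = 46.5 − 5·13 = -18.5; r = -16 − (-18.5) = 2.5
t=14: ŷ = 46.5 − 5·14 = -23.5; r = -25 − (-23.5) = -1.5
SSE = 2.25 + 1 + 0 + 6.25 + 6.25 + 2.25 + 4 + 6.25 + 2.25 = 30.5
s = √(30.5/7) = √4.35714 ≈ 2.087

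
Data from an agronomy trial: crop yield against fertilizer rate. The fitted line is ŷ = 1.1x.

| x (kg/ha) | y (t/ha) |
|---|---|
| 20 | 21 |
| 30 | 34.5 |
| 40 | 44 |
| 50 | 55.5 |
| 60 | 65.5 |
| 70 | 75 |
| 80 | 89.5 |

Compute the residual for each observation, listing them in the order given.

x=20: ŷ = 1.1·20 = 22; e = 21 − 22 = -1
x=30: ŷ = 1.1·30 = 33; e = 34.5 − 33 = 1.5
x=40: ŷ = 1.1·40 = 44; e = 44 − 44 = 0
x=50: ŷ = 1.1·50 = 55; e = 55.5 − 55 = 0.5
x=60: ŷ = 1.1·60 = 66; e = 65.5 − 66 = -0.5
x=70: ŷ = 1.1·70 = 77; e = 75 − 77 = -2
x=80: ŷ = 1.1·80 = 88; e = 89.5 − 88 = 1.5

-1, 1.5, 0, 0.5, -0.5, -2, 1.5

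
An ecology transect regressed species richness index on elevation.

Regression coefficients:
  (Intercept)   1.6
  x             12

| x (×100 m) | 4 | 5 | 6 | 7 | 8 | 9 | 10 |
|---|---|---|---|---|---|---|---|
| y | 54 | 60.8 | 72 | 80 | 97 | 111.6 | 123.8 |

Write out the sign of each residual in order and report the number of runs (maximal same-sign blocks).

3 runs

x=4: ŷ = 1.6 + 12·4 = 49.6; e = 54 − 49.6 = 4.4
x=5: ŷ = 1.6 + 12·5 = 61.6; e = 60.8 − 61.6 = -0.8
x=6: ŷ = 1.6 + 12·6 = 73.6; e = 72 − 73.6 = -1.6
x=7: ŷ = 1.6 + 12·7 = 85.6; e = 80 − 85.6 = -5.6
x=8: ŷ = 1.6 + 12·8 = 97.6; e = 97 − 97.6 = -0.6
x=9: ŷ = 1.6 + 12·9 = 109.6; e = 111.6 − 109.6 = 2
x=10: ŷ = 1.6 + 12·10 = 121.6; e = 123.8 − 121.6 = 2.2
Signs: + − − − − + +
Runs: +×1, −×4, +×2 → 3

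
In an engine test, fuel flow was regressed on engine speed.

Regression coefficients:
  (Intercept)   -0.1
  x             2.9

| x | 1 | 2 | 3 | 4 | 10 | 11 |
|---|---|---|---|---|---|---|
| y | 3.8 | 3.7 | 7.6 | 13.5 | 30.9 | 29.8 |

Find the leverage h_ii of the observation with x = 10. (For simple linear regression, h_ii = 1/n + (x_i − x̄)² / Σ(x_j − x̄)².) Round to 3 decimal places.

h = 0.424

x̄ = (1 + 2 + 3 + 4 + 10 + 11)/6 = 5.16667
Σ(x − x̄)² = 17.3611 + 10.0278 + 4.69444 + 1.36111 + 23.3611 + 34.0278 = 90.8333
h = 1/6 + (4.83333)²/90.8333 = 0.166667 + 0.257187 = 0.424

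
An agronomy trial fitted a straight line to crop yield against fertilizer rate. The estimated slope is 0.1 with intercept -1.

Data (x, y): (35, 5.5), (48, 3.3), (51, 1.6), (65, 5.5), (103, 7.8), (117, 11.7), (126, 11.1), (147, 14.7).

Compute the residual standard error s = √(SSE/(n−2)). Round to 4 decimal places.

s = 1.8257

x=35: ŷ = -1 + 0.1·35 = 2.5; r = 5.5 − 2.5 = 3
x=48: ŷ = -1 + 0.1·48 = 3.8; r = 3.3 − 3.8 = -0.5
x=51: ŷ = -1 + 0.1·51 = 4.1; r = 1.6 − 4.1 = -2.5
x=65: ŷ = -1 + 0.1·65 = 5.5; r = 5.5 − 5.5 = 0
x=103: ŷ = -1 + 0.1·103 = 9.3; r = 7.8 − 9.3 = -1.5
x=117: ŷ = -1 + 0.1·117 = 10.7; r = 11.7 − 10.7 = 1
x=126: ŷ = -1 + 0.1·126 = 11.6; r = 11.1 − 11.6 = -0.5
x=147: ŷ = -1 + 0.1·147 = 13.7; r = 14.7 − 13.7 = 1
SSE = 9 + 0.25 + 6.25 + 0 + 2.25 + 1 + 0.25 + 1 = 20
s = √(20/6) = √3.33333 ≈ 1.8257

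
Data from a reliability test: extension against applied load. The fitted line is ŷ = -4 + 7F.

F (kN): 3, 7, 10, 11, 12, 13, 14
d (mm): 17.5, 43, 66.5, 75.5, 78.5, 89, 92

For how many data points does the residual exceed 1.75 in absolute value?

F=3: ŷ = -4 + 7·3 = 17; e = 17.5 − 17 = 0.5
F=7: ŷ = -4 + 7·7 = 45; e = 43 − 45 = -2
F=10: ŷ = -4 + 7·10 = 66; e = 66.5 − 66 = 0.5
F=11: ŷ = -4 + 7·11 = 73; e = 75.5 − 73 = 2.5
F=12: ŷ = -4 + 7·12 = 80; e = 78.5 − 80 = -1.5
F=13: ŷ = -4 + 7·13 = 87; e = 89 − 87 = 2
F=14: ŷ = -4 + 7·14 = 94; e = 92 − 94 = -2
|e| > 1.75: F=7 (|e|=2), F=11 (|e|=2.5), F=13 (|e|=2), F=14 (|e|=2) → 4

4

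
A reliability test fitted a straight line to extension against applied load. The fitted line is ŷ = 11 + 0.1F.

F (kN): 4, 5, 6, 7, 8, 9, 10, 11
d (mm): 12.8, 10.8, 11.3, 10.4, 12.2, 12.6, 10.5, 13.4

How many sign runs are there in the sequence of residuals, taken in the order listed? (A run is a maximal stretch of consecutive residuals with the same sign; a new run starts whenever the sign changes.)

F=4: ŷ = 11 + 0.1·4 = 11.4; r = 12.8 − 11.4 = 1.4
F=5: ŷ = 11 + 0.1·5 = 11.5; r = 10.8 − 11.5 = -0.7
F=6: ŷ = 11 + 0.1·6 = 11.6; r = 11.3 − 11.6 = -0.3
F=7: ŷ = 11 + 0.1·7 = 11.7; r = 10.4 − 11.7 = -1.3
F=8: ŷ = 11 + 0.1·8 = 11.8; r = 12.2 − 11.8 = 0.4
F=9: ŷ = 11 + 0.1·9 = 11.9; r = 12.6 − 11.9 = 0.7
F=10: ŷ = 11 + 0.1·10 = 12; r = 10.5 − 12 = -1.5
F=11: ŷ = 11 + 0.1·11 = 12.1; r = 13.4 − 12.1 = 1.3
Signs: + − − − + + − +
Runs: +×1, −×3, +×2, −×1, +×1 → 5

5 runs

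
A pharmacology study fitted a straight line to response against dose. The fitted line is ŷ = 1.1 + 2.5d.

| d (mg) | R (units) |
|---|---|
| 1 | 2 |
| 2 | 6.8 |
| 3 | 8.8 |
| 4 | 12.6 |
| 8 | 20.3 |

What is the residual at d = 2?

e = 0.7

ŷ = 1.1 + 2.5·2 = 6.1
e = 6.8 − 6.1 = 0.7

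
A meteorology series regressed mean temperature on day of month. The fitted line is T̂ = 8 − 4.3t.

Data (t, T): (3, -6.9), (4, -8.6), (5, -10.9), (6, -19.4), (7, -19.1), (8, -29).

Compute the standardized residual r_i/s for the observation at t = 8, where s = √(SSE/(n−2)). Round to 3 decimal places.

t=3: T̂ = 8 − 4.3·3 = -4.9; r = -6.9 − (-4.9) = -2
t=4: T̂ = 8 − 4.3·4 = -9.2; r = -8.6 − (-9.2) = 0.6
t=5: T̂ = 8 − 4.3·5 = -13.5; r = -10.9 − (-13.5) = 2.6
t=6: T̂ = 8 − 4.3·6 = -17.8; r = -19.4 − (-17.8) = -1.6
t=7: T̂ = 8 − 4.3·7 = -22.1; r = -19.1 − (-22.1) = 3
t=8: T̂ = 8 − 4.3·8 = -26.4; r = -29 − (-26.4) = -2.6
SSE = 4 + 0.36 + 6.76 + 2.56 + 9 + 6.76 = 29.44
s = √(29.44/4) = 2.71293
r/s = -2.6 / 2.71293 = -0.958

-0.958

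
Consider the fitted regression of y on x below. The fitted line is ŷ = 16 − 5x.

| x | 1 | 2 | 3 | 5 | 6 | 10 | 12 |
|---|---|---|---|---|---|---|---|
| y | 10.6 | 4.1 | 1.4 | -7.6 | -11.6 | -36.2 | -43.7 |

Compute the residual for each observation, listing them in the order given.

-0.4, -1.9, 0.4, 1.4, 2.4, -2.2, 0.3

x=1: ŷ = 16 − 5·1 = 11; r = 10.6 − 11 = -0.4
x=2: ŷ = 16 − 5·2 = 6; r = 4.1 − 6 = -1.9
x=3: ŷ = 16 − 5·3 = 1; r = 1.4 − 1 = 0.4
x=5: ŷ = 16 − 5·5 = -9; r = -7.6 − (-9) = 1.4
x=6: ŷ = 16 − 5·6 = -14; r = -11.6 − (-14) = 2.4
x=10: ŷ = 16 − 5·10 = -34; r = -36.2 − (-34) = -2.2
x=12: ŷ = 16 − 5·12 = -44; r = -43.7 − (-44) = 0.3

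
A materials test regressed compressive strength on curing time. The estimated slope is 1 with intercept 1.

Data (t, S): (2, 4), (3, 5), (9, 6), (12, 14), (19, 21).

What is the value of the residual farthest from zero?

r = -4

t=2: ŷ = 1 + 2 = 3; r = 4 − 3 = 1
t=3: ŷ = 1 + 3 = 4; r = 5 − 4 = 1
t=9: ŷ = 1 + 9 = 10; r = 6 − 10 = -4
t=12: ŷ = 1 + 12 = 13; r = 14 − 13 = 1
t=19: ŷ = 1 + 19 = 20; r = 21 − 20 = 1
Largest |r| is 4 at t = 9, residual -4.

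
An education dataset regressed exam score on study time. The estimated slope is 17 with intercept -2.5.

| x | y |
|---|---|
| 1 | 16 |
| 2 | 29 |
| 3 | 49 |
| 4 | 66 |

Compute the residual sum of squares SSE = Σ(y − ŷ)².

SSE = 9

x=1: ŷ = -2.5 + 17·1 = 14.5; r = 16 − 14.5 = 1.5
x=2: ŷ = -2.5 + 17·2 = 31.5; r = 29 − 31.5 = -2.5
x=3: ŷ = -2.5 + 17·3 = 48.5; r = 49 − 48.5 = 0.5
x=4: ŷ = -2.5 + 17·4 = 65.5; r = 66 − 65.5 = 0.5
SSE = 2.25 + 6.25 + 0.25 + 0.25 = 9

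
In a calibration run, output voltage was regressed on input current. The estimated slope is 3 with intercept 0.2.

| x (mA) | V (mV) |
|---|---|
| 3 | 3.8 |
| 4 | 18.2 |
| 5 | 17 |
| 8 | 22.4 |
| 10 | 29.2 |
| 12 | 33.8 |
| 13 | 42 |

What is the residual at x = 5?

e = 1.8

V̂ = 0.2 + 3·5 = 15.2
e = 17 − 15.2 = 1.8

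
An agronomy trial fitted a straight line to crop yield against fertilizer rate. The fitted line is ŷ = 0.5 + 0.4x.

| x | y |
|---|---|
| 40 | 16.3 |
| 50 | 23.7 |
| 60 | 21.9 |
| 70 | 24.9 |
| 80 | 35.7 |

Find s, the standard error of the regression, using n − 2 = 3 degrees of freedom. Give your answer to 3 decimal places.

s = 3.662

x=40: ŷ = 0.5 + 0.4·40 = 16.5; e = 16.3 − 16.5 = -0.2
x=50: ŷ = 0.5 + 0.4·50 = 20.5; e = 23.7 − 20.5 = 3.2
x=60: ŷ = 0.5 + 0.4·60 = 24.5; e = 21.9 − 24.5 = -2.6
x=70: ŷ = 0.5 + 0.4·70 = 28.5; e = 24.9 − 28.5 = -3.6
x=80: ŷ = 0.5 + 0.4·80 = 32.5; e = 35.7 − 32.5 = 3.2
SSE = 0.04 + 10.24 + 6.76 + 12.96 + 10.24 = 40.24
s = √(40.24/3) = √13.4133 ≈ 3.662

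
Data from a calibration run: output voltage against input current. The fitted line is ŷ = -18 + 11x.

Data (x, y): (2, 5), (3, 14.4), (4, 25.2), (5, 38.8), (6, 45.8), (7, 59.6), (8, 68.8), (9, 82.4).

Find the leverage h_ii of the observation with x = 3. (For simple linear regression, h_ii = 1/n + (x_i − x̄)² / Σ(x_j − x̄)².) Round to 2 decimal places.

h = 0.27

x̄ = (2 + 3 + 4 + 5 + 6 + 7 + 8 + 9)/8 = 5.5
Σ(x − x̄)² = 12.25 + 6.25 + 2.25 + 0.25 + 0.25 + 2.25 + 6.25 + 12.25 = 42
h = 1/8 + (-2.5)²/42 = 0.125 + 0.14881 = 0.27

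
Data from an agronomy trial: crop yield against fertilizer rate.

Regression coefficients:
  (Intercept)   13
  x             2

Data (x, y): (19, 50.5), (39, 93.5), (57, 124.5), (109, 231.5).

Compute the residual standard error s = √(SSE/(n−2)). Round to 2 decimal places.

s = 2.55

x=19: ŷ = 13 + 2·19 = 51; r = 50.5 − 51 = -0.5
x=39: ŷ = 13 + 2·39 = 91; r = 93.5 − 91 = 2.5
x=57: ŷ = 13 + 2·57 = 127; r = 124.5 − 127 = -2.5
x=109: ŷ = 13 + 2·109 = 231; r = 231.5 − 231 = 0.5
SSE = 0.25 + 6.25 + 6.25 + 0.25 = 13
s = √(13/2) = √6.5 ≈ 2.55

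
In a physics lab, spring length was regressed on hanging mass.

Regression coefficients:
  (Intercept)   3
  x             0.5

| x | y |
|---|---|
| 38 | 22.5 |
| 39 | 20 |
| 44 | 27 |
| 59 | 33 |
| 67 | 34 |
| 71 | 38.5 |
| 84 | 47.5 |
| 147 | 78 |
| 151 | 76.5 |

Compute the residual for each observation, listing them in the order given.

x=38: ŷ = 3 + 0.5·38 = 22; e = 22.5 − 22 = 0.5
x=39: ŷ = 3 + 0.5·39 = 22.5; e = 20 − 22.5 = -2.5
x=44: ŷ = 3 + 0.5·44 = 25; e = 27 − 25 = 2
x=59: ŷ = 3 + 0.5·59 = 32.5; e = 33 − 32.5 = 0.5
x=67: ŷ = 3 + 0.5·67 = 36.5; e = 34 − 36.5 = -2.5
x=71: ŷ = 3 + 0.5·71 = 38.5; e = 38.5 − 38.5 = 0
x=84: ŷ = 3 + 0.5·84 = 45; e = 47.5 − 45 = 2.5
x=147: ŷ = 3 + 0.5·147 = 76.5; e = 78 − 76.5 = 1.5
x=151: ŷ = 3 + 0.5·151 = 78.5; e = 76.5 − 78.5 = -2

0.5, -2.5, 2, 0.5, -2.5, 0, 2.5, 1.5, -2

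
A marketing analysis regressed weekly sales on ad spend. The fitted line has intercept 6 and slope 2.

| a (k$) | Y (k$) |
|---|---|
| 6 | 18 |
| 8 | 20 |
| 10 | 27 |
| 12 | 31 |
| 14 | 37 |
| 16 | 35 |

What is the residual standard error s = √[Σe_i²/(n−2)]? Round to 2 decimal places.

a=6: Ŷ = 6 + 2·6 = 18; e = 18 − 18 = 0
a=8: Ŷ = 6 + 2·8 = 22; e = 20 − 22 = -2
a=10: Ŷ = 6 + 2·10 = 26; e = 27 − 26 = 1
a=12: Ŷ = 6 + 2·12 = 30; e = 31 − 30 = 1
a=14: Ŷ = 6 + 2·14 = 34; e = 37 − 34 = 3
a=16: Ŷ = 6 + 2·16 = 38; e = 35 − 38 = -3
SSE = 0 + 4 + 1 + 1 + 9 + 9 = 24
s = √(24/4) = √6 ≈ 2.45

s = 2.45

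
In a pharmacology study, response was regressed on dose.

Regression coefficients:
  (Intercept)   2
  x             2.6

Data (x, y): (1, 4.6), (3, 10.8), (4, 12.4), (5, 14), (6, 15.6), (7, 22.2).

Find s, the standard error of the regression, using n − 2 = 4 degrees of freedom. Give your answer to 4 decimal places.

x=1: ŷ = 2 + 2.6·1 = 4.6; r = 4.6 − 4.6 = 0
x=3: ŷ = 2 + 2.6·3 = 9.8; r = 10.8 − 9.8 = 1
x=4: ŷ = 2 + 2.6·4 = 12.4; r = 12.4 − 12.4 = 0
x=5: ŷ = 2 + 2.6·5 = 15; r = 14 − 15 = -1
x=6: ŷ = 2 + 2.6·6 = 17.6; r = 15.6 − 17.6 = -2
x=7: ŷ = 2 + 2.6·7 = 20.2; r = 22.2 − 20.2 = 2
SSE = 0 + 1 + 0 + 1 + 4 + 4 = 10
s = √(10/4) = √2.5 ≈ 1.5811

s = 1.5811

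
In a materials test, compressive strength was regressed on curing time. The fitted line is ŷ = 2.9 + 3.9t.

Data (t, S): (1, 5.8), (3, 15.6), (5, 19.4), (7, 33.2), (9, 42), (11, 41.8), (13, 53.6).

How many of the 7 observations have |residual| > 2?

4

t=1: ŷ = 2.9 + 3.9·1 = 6.8; e = 5.8 − 6.8 = -1
t=3: ŷ = 2.9 + 3.9·3 = 14.6; e = 15.6 − 14.6 = 1
t=5: ŷ = 2.9 + 3.9·5 = 22.4; e = 19.4 − 22.4 = -3
t=7: ŷ = 2.9 + 3.9·7 = 30.2; e = 33.2 − 30.2 = 3
t=9: ŷ = 2.9 + 3.9·9 = 38; e = 42 − 38 = 4
t=11: ŷ = 2.9 + 3.9·11 = 45.8; e = 41.8 − 45.8 = -4
t=13: ŷ = 2.9 + 3.9·13 = 53.6; e = 53.6 − 53.6 = 0
|e| > 2: t=5 (|e|=3), t=7 (|e|=3), t=9 (|e|=4), t=11 (|e|=4) → 4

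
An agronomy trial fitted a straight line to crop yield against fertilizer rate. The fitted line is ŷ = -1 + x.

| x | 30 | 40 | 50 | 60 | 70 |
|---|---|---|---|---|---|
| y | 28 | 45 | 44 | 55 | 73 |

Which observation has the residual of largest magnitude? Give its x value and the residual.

x = 40, e = 6

x=30: ŷ = -1 + 30 = 29; e = 28 − 29 = -1
x=40: ŷ = -1 + 40 = 39; e = 45 − 39 = 6
x=50: ŷ = -1 + 50 = 49; e = 44 − 49 = -5
x=60: ŷ = -1 + 60 = 59; e = 55 − 59 = -4
x=70: ŷ = -1 + 70 = 69; e = 73 − 69 = 4
Largest |e| is 6 at x = 40, residual 6.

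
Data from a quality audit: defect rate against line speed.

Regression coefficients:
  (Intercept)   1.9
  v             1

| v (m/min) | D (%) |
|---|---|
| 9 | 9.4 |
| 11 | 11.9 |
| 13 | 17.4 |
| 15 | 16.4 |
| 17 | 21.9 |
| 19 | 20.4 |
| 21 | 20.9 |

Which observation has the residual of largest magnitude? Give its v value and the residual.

v = 17, e = 3

v=9: D̂ = 1.9 + 9 = 10.9; e = 9.4 − 10.9 = -1.5
v=11: D̂ = 1.9 + 11 = 12.9; e = 11.9 − 12.9 = -1
v=13: D̂ = 1.9 + 13 = 14.9; e = 17.4 − 14.9 = 2.5
v=15: D̂ = 1.9 + 15 = 16.9; e = 16.4 − 16.9 = -0.5
v=17: D̂ = 1.9 + 17 = 18.9; e = 21.9 − 18.9 = 3
v=19: D̂ = 1.9 + 19 = 20.9; e = 20.4 − 20.9 = -0.5
v=21: D̂ = 1.9 + 21 = 22.9; e = 20.9 − 22.9 = -2
Largest |e| is 3 at v = 17, residual 3.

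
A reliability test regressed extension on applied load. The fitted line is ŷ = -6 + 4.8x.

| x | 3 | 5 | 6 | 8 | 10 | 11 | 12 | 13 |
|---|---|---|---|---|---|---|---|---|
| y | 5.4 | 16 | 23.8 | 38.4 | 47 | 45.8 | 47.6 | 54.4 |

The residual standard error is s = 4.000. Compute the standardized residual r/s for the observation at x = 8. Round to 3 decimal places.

1.500

ŷ = -6 + 4.8·8 = 32.4
r = 38.4 − 32.4 = 6
r/s = 6 / 4.000 = 1.500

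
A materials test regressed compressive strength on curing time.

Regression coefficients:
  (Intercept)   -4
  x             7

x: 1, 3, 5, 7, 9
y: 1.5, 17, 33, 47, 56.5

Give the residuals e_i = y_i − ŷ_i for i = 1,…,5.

-1.5, 0, 2, 2, -2.5

x=1: ŷ = -4 + 7·1 = 3; e = 1.5 − 3 = -1.5
x=3: ŷ = -4 + 7·3 = 17; e = 17 − 17 = 0
x=5: ŷ = -4 + 7·5 = 31; e = 33 − 31 = 2
x=7: ŷ = -4 + 7·7 = 45; e = 47 − 45 = 2
x=9: ŷ = -4 + 7·9 = 59; e = 56.5 − 59 = -2.5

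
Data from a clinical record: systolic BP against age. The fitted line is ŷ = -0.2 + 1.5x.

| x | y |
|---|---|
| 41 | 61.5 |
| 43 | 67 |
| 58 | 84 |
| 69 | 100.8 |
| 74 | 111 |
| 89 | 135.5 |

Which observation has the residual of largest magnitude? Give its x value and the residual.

x = 58, r = -2.8

x=41: ŷ = -0.2 + 1.5·41 = 61.3; r = 61.5 − 61.3 = 0.2
x=43: ŷ = -0.2 + 1.5·43 = 64.3; r = 67 − 64.3 = 2.7
x=58: ŷ = -0.2 + 1.5·58 = 86.8; r = 84 − 86.8 = -2.8
x=69: ŷ = -0.2 + 1.5·69 = 103.3; r = 100.8 − 103.3 = -2.5
x=74: ŷ = -0.2 + 1.5·74 = 110.8; r = 111 − 110.8 = 0.2
x=89: ŷ = -0.2 + 1.5·89 = 133.3; r = 135.5 − 133.3 = 2.2
Largest |r| is 2.8 at x = 58, residual -2.8.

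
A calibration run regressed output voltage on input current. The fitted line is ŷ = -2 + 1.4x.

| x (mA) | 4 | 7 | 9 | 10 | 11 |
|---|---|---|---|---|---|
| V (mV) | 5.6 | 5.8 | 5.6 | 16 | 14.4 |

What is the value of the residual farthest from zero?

r = -5

x=4: ŷ = -2 + 1.4·4 = 3.6; r = 5.6 − 3.6 = 2
x=7: ŷ = -2 + 1.4·7 = 7.8; r = 5.8 − 7.8 = -2
x=9: ŷ = -2 + 1.4·9 = 10.6; r = 5.6 − 10.6 = -5
x=10: ŷ = -2 + 1.4·10 = 12; r = 16 − 12 = 4
x=11: ŷ = -2 + 1.4·11 = 13.4; r = 14.4 − 13.4 = 1
Largest |r| is 5 at x = 9, residual -5.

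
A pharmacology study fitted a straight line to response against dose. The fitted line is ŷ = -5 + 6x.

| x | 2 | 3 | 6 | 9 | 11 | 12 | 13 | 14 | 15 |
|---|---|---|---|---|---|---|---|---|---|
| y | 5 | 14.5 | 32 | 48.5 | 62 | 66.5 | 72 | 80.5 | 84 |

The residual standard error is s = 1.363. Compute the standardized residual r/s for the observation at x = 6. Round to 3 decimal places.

0.734

ŷ = -5 + 6·6 = 31
r = 32 − 31 = 1
r/s = 1 / 1.363 = 0.734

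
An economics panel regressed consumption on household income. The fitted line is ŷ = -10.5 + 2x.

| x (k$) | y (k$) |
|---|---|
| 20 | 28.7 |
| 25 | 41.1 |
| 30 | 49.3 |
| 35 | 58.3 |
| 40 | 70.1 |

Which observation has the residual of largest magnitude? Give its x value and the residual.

x = 25, r = 1.6

x=20: ŷ = -10.5 + 2·20 = 29.5; r = 28.7 − 29.5 = -0.8
x=25: ŷ = -10.5 + 2·25 = 39.5; r = 41.1 − 39.5 = 1.6
x=30: ŷ = -10.5 + 2·30 = 49.5; r = 49.3 − 49.5 = -0.2
x=35: ŷ = -10.5 + 2·35 = 59.5; r = 58.3 − 59.5 = -1.2
x=40: ŷ = -10.5 + 2·40 = 69.5; r = 70.1 − 69.5 = 0.6
Largest |r| is 1.6 at x = 25, residual 1.6.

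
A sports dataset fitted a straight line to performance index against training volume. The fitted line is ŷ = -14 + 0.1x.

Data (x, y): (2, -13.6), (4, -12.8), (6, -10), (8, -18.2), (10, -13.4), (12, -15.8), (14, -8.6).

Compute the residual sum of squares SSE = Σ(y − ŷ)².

x=2: ŷ = -14 + 0.1·2 = -13.8; e = -13.6 − (-13.8) = 0.2
x=4: ŷ = -14 + 0.1·4 = -13.6; e = -12.8 − (-13.6) = 0.8
x=6: ŷ = -14 + 0.1·6 = -13.4; e = -10 − (-13.4) = 3.4
x=8: ŷ = -14 + 0.1·8 = -13.2; e = -18.2 − (-13.2) = -5
x=10: ŷ = -14 + 0.1·10 = -13; e = -13.4 − (-13) = -0.4
x=12: ŷ = -14 + 0.1·12 = -12.8; e = -15.8 − (-12.8) = -3
x=14: ŷ = -14 + 0.1·14 = -12.6; e = -8.6 − (-12.6) = 4
SSE = 0.04 + 0.64 + 11.56 + 25 + 0.16 + 9 + 16 = 62.4

SSE = 62.4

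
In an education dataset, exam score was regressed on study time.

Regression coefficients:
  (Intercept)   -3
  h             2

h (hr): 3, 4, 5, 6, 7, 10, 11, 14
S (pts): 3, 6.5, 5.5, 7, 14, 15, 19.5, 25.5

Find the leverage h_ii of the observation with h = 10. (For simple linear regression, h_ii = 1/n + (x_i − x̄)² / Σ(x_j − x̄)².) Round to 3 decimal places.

h̄ = (3 + 4 + 5 + 6 + 7 + 10 + 11 + 14)/8 = 7.5
Σ(h − h̄)² = 20.25 + 12.25 + 6.25 + 2.25 + 0.25 + 6.25 + 12.25 + 42.25 = 102
h = 1/8 + (2.5)²/102 = 0.125 + 0.0612745 = 0.186

h = 0.186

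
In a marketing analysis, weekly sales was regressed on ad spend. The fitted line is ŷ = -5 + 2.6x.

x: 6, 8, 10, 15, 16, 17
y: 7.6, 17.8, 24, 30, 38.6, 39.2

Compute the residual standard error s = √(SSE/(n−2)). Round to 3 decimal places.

x=6: ŷ = -5 + 2.6·6 = 10.6; e = 7.6 − 10.6 = -3
x=8: ŷ = -5 + 2.6·8 = 15.8; e = 17.8 − 15.8 = 2
x=10: ŷ = -5 + 2.6·10 = 21; e = 24 − 21 = 3
x=15: ŷ = -5 + 2.6·15 = 34; e = 30 − 34 = -4
x=16: ŷ = -5 + 2.6·16 = 36.6; e = 38.6 − 36.6 = 2
x=17: ŷ = -5 + 2.6·17 = 39.2; e = 39.2 − 39.2 = 0
SSE = 9 + 4 + 9 + 16 + 4 + 0 = 42
s = √(42/4) = √10.5 ≈ 3.240

s = 3.240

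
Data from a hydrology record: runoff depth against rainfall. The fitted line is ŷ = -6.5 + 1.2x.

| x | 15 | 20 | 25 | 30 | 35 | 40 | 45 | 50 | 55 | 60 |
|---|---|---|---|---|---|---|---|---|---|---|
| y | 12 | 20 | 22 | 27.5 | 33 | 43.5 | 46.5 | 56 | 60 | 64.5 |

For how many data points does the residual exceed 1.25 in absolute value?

x=15: ŷ = -6.5 + 1.2·15 = 11.5; r = 12 − 11.5 = 0.5
x=20: ŷ = -6.5 + 1.2·20 = 17.5; r = 20 − 17.5 = 2.5
x=25: ŷ = -6.5 + 1.2·25 = 23.5; r = 22 − 23.5 = -1.5
x=30: ŷ = -6.5 + 1.2·30 = 29.5; r = 27.5 − 29.5 = -2
x=35: ŷ = -6.5 + 1.2·35 = 35.5; r = 33 − 35.5 = -2.5
x=40: ŷ = -6.5 + 1.2·40 = 41.5; r = 43.5 − 41.5 = 2
x=45: ŷ = -6.5 + 1.2·45 = 47.5; r = 46.5 − 47.5 = -1
x=50: ŷ = -6.5 + 1.2·50 = 53.5; r = 56 − 53.5 = 2.5
x=55: ŷ = -6.5 + 1.2·55 = 59.5; r = 60 − 59.5 = 0.5
x=60: ŷ = -6.5 + 1.2·60 = 65.5; r = 64.5 − 65.5 = -1
|r| > 1.25: x=20 (|r|=2.5), x=25 (|r|=1.5), x=30 (|r|=2), x=35 (|r|=2.5), x=40 (|r|=2), x=50 (|r|=2.5) → 6

6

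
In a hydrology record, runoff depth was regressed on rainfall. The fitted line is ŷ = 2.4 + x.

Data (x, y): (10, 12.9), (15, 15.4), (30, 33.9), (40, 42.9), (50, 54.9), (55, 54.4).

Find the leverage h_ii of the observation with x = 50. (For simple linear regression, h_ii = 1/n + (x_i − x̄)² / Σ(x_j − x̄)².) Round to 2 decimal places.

x̄ = (10 + 15 + 30 + 40 + 50 + 55)/6 = 33.3333
Σ(x − x̄)² = 544.444 + 336.111 + 11.1111 + 44.4444 + 277.778 + 469.444 = 1683.33
h = 1/6 + (16.6667)²/1683.33 = 0.166667 + 0.165017 = 0.33

h = 0.33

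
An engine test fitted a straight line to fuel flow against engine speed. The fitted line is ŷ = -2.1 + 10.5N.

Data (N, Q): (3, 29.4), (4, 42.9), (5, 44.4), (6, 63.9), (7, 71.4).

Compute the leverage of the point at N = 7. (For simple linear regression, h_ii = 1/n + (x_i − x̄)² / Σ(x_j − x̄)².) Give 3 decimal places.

N̄ = (3 + 4 + 5 + 6 + 7)/5 = 5
Σ(N − N̄)² = 4 + 1 + 0 + 1 + 4 = 10
h = 1/5 + (2)²/10 = 0.2 + 0.4 = 0.600

h = 0.600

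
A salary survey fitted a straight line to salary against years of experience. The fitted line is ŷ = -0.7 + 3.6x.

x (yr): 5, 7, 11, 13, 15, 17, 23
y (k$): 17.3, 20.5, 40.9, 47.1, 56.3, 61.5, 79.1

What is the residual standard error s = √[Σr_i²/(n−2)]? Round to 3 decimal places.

x=5: ŷ = -0.7 + 3.6·5 = 17.3; r = 17.3 − 17.3 = 0
x=7: ŷ = -0.7 + 3.6·7 = 24.5; r = 20.5 − 24.5 = -4
x=11: ŷ = -0.7 + 3.6·11 = 38.9; r = 40.9 − 38.9 = 2
x=13: ŷ = -0.7 + 3.6·13 = 46.1; r = 47.1 − 46.1 = 1
x=15: ŷ = -0.7 + 3.6·15 = 53.3; r = 56.3 − 53.3 = 3
x=17: ŷ = -0.7 + 3.6·17 = 60.5; r = 61.5 − 60.5 = 1
x=23: ŷ = -0.7 + 3.6·23 = 82.1; r = 79.1 − 82.1 = -3
SSE = 0 + 16 + 4 + 1 + 9 + 1 + 9 = 40
s = √(40/5) = √8 ≈ 2.828

s = 2.828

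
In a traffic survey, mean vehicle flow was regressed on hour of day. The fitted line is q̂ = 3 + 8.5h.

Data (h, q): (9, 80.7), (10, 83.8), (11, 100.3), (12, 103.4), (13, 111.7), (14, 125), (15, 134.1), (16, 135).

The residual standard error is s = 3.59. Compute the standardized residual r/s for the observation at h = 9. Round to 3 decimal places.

q̂ = 3 + 8.5·9 = 79.5
r = 80.7 − 79.5 = 1.2
r/s = 1.2 / 3.59 = 0.334

0.334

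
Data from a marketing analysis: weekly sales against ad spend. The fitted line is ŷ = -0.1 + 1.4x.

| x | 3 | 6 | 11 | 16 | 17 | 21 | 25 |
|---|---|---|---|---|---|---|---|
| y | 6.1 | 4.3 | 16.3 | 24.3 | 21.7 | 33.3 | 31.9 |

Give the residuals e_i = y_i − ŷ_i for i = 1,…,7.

2, -4, 1, 2, -2, 4, -3

x=3: ŷ = -0.1 + 1.4·3 = 4.1; e = 6.1 − 4.1 = 2
x=6: ŷ = -0.1 + 1.4·6 = 8.3; e = 4.3 − 8.3 = -4
x=11: ŷ = -0.1 + 1.4·11 = 15.3; e = 16.3 − 15.3 = 1
x=16: ŷ = -0.1 + 1.4·16 = 22.3; e = 24.3 − 22.3 = 2
x=17: ŷ = -0.1 + 1.4·17 = 23.7; e = 21.7 − 23.7 = -2
x=21: ŷ = -0.1 + 1.4·21 = 29.3; e = 33.3 − 29.3 = 4
x=25: ŷ = -0.1 + 1.4·25 = 34.9; e = 31.9 − 34.9 = -3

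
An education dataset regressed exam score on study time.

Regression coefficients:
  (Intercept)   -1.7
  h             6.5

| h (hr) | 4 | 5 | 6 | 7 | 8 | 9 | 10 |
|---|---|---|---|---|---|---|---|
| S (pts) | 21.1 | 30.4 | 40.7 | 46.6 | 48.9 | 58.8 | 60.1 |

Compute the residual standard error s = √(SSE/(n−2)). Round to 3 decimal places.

h=4: ŷ = -1.7 + 6.5·4 = 24.3; e = 21.1 − 24.3 = -3.2
h=5: ŷ = -1.7 + 6.5·5 = 30.8; e = 30.4 − 30.8 = -0.4
h=6: ŷ = -1.7 + 6.5·6 = 37.3; e = 40.7 − 37.3 = 3.4
h=7: ŷ = -1.7 + 6.5·7 = 43.8; e = 46.6 − 43.8 = 2.8
h=8: ŷ = -1.7 + 6.5·8 = 50.3; e = 48.9 − 50.3 = -1.4
h=9: ŷ = -1.7 + 6.5·9 = 56.8; e = 58.8 − 56.8 = 2
h=10: ŷ = -1.7 + 6.5·10 = 63.3; e = 60.1 − 63.3 = -3.2
SSE = 10.24 + 0.16 + 11.56 + 7.84 + 1.96 + 4 + 10.24 = 46
s = √(46/5) = √9.2 ≈ 3.033

s = 3.033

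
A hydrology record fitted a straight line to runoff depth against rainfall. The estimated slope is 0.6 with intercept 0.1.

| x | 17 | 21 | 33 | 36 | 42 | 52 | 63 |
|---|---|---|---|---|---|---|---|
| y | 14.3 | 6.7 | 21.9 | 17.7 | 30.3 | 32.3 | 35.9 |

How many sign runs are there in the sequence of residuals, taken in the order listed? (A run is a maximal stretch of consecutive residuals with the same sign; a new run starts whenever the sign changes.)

x=17: ŷ = 0.1 + 0.6·17 = 10.3; e = 14.3 − 10.3 = 4
x=21: ŷ = 0.1 + 0.6·21 = 12.7; e = 6.7 − 12.7 = -6
x=33: ŷ = 0.1 + 0.6·33 = 19.9; e = 21.9 − 19.9 = 2
x=36: ŷ = 0.1 + 0.6·36 = 21.7; e = 17.7 − 21.7 = -4
x=42: ŷ = 0.1 + 0.6·42 = 25.3; e = 30.3 − 25.3 = 5
x=52: ŷ = 0.1 + 0.6·52 = 31.3; e = 32.3 − 31.3 = 1
x=63: ŷ = 0.1 + 0.6·63 = 37.9; e = 35.9 − 37.9 = -2
Signs: + − + − + + −
Runs: +×1, −×1, +×1, −×1, +×2, −×1 → 6

6 runs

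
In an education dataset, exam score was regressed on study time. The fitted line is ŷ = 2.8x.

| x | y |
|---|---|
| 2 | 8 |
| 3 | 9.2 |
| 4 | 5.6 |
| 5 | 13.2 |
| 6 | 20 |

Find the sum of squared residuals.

x=2: ŷ = 2.8·2 = 5.6; r = 8 − 5.6 = 2.4
x=3: ŷ = 2.8·3 = 8.4; r = 9.2 − 8.4 = 0.8
x=4: ŷ = 2.8·4 = 11.2; r = 5.6 − 11.2 = -5.6
x=5: ŷ = 2.8·5 = 14; r = 13.2 − 14 = -0.8
x=6: ŷ = 2.8·6 = 16.8; r = 20 − 16.8 = 3.2
SSE = 5.76 + 0.64 + 31.36 + 0.64 + 10.24 = 48.64

SSE = 48.64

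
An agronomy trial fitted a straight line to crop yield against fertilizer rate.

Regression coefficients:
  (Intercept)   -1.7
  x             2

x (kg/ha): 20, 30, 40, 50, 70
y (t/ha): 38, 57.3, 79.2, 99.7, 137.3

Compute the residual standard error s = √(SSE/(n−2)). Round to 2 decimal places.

s = 1.27

x=20: ŷ = -1.7 + 2·20 = 38.3; r = 38 − 38.3 = -0.3
x=30: ŷ = -1.7 + 2·30 = 58.3; r = 57.3 − 58.3 = -1
x=40: ŷ = -1.7 + 2·40 = 78.3; r = 79.2 − 78.3 = 0.9
x=50: ŷ = -1.7 + 2·50 = 98.3; r = 99.7 − 98.3 = 1.4
x=70: ŷ = -1.7 + 2·70 = 138.3; r = 137.3 − 138.3 = -1
SSE = 0.09 + 1 + 0.81 + 1.96 + 1 = 4.86
s = √(4.86/3) = √1.62 ≈ 1.27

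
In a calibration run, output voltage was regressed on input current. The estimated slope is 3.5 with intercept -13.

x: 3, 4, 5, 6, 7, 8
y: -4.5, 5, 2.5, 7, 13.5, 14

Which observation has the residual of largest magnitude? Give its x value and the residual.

x = 4, e = 4

x=3: ŷ = -13 + 3.5·3 = -2.5; e = -4.5 − (-2.5) = -2
x=4: ŷ = -13 + 3.5·4 = 1; e = 5 − 1 = 4
x=5: ŷ = -13 + 3.5·5 = 4.5; e = 2.5 − 4.5 = -2
x=6: ŷ = -13 + 3.5·6 = 8; e = 7 − 8 = -1
x=7: ŷ = -13 + 3.5·7 = 11.5; e = 13.5 − 11.5 = 2
x=8: ŷ = -13 + 3.5·8 = 15; e = 14 − 15 = -1
Largest |e| is 4 at x = 4, residual 4.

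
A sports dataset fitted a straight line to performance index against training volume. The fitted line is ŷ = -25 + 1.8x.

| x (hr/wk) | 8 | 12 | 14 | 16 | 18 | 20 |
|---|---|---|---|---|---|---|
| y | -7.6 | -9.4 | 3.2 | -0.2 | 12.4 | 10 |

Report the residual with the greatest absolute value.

r = -6

x=8: ŷ = -25 + 1.8·8 = -10.6; r = -7.6 − (-10.6) = 3
x=12: ŷ = -25 + 1.8·12 = -3.4; r = -9.4 − (-3.4) = -6
x=14: ŷ = -25 + 1.8·14 = 0.2; r = 3.2 − 0.2 = 3
x=16: ŷ = -25 + 1.8·16 = 3.8; r = -0.2 − 3.8 = -4
x=18: ŷ = -25 + 1.8·18 = 7.4; r = 12.4 − 7.4 = 5
x=20: ŷ = -25 + 1.8·20 = 11; r = 10 − 11 = -1
Largest |r| is 6 at x = 12, residual -6.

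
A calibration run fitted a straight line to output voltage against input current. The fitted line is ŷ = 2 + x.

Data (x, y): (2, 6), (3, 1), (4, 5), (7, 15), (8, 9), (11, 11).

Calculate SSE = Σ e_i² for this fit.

x=2: ŷ = 2 + 2 = 4; e = 6 − 4 = 2
x=3: ŷ = 2 + 3 = 5; e = 1 − 5 = -4
x=4: ŷ = 2 + 4 = 6; e = 5 − 6 = -1
x=7: ŷ = 2 + 7 = 9; e = 15 − 9 = 6
x=8: ŷ = 2 + 8 = 10; e = 9 − 10 = -1
x=11: ŷ = 2 + 11 = 13; e = 11 − 13 = -2
SSE = 4 + 16 + 1 + 36 + 1 + 4 = 62

SSE = 62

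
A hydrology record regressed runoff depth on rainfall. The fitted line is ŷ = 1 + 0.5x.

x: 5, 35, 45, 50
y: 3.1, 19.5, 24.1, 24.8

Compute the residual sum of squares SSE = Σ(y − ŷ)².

SSE = 2.96

x=5: ŷ = 1 + 0.5·5 = 3.5; e = 3.1 − 3.5 = -0.4
x=35: ŷ = 1 + 0.5·35 = 18.5; e = 19.5 − 18.5 = 1
x=45: ŷ = 1 + 0.5·45 = 23.5; e = 24.1 − 23.5 = 0.6
x=50: ŷ = 1 + 0.5·50 = 26; e = 24.8 − 26 = -1.2
SSE = 0.16 + 1 + 0.36 + 1.44 = 2.96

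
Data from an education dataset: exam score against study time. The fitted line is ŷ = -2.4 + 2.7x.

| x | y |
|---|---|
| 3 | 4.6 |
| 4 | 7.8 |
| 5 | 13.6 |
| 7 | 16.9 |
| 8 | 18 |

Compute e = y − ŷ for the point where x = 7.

e = 0.4

ŷ = -2.4 + 2.7·7 = 16.5
e = 16.9 − 16.5 = 0.4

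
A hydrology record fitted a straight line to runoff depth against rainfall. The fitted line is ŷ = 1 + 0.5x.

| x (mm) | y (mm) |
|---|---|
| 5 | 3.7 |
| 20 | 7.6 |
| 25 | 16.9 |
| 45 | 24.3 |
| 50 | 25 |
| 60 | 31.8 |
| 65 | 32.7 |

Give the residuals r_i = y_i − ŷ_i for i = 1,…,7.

0.2, -3.4, 3.4, 0.8, -1, 0.8, -0.8

x=5: ŷ = 1 + 0.5·5 = 3.5; r = 3.7 − 3.5 = 0.2
x=20: ŷ = 1 + 0.5·20 = 11; r = 7.6 − 11 = -3.4
x=25: ŷ = 1 + 0.5·25 = 13.5; r = 16.9 − 13.5 = 3.4
x=45: ŷ = 1 + 0.5·45 = 23.5; r = 24.3 − 23.5 = 0.8
x=50: ŷ = 1 + 0.5·50 = 26; r = 25 − 26 = -1
x=60: ŷ = 1 + 0.5·60 = 31; r = 31.8 − 31 = 0.8
x=65: ŷ = 1 + 0.5·65 = 33.5; r = 32.7 − 33.5 = -0.8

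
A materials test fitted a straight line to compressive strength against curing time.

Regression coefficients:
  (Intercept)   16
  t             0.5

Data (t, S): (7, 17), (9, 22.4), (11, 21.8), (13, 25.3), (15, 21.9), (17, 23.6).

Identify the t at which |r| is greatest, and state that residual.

t = 13, r = 2.8

t=7: Ŝ = 16 + 0.5·7 = 19.5; r = 17 − 19.5 = -2.5
t=9: Ŝ = 16 + 0.5·9 = 20.5; r = 22.4 − 20.5 = 1.9
t=11: Ŝ = 16 + 0.5·11 = 21.5; r = 21.8 − 21.5 = 0.3
t=13: Ŝ = 16 + 0.5·13 = 22.5; r = 25.3 − 22.5 = 2.8
t=15: Ŝ = 16 + 0.5·15 = 23.5; r = 21.9 − 23.5 = -1.6
t=17: Ŝ = 16 + 0.5·17 = 24.5; r = 23.6 − 24.5 = -0.9
Largest |r| is 2.8 at t = 13, residual 2.8.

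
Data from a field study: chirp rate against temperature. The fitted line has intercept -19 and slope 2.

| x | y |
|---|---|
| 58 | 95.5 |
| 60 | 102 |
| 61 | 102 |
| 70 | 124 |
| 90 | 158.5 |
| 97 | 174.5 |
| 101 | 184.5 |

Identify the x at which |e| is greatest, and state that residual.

x = 70, e = 3

x=58: ŷ = -19 + 2·58 = 97; e = 95.5 − 97 = -1.5
x=60: ŷ = -19 + 2·60 = 101; e = 102 − 101 = 1
x=61: ŷ = -19 + 2·61 = 103; e = 102 − 103 = -1
x=70: ŷ = -19 + 2·70 = 121; e = 124 − 121 = 3
x=90: ŷ = -19 + 2·90 = 161; e = 158.5 − 161 = -2.5
x=97: ŷ = -19 + 2·97 = 175; e = 174.5 − 175 = -0.5
x=101: ŷ = -19 + 2·101 = 183; e = 184.5 − 183 = 1.5
Largest |e| is 3 at x = 70, residual 3.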